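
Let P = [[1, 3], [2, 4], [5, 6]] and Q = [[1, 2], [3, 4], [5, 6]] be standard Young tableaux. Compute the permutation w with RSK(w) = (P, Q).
Reverse the RSK construction: for i from n down to 1, find the cell of Q containing i, remove the entry at that cell from P, and reverse-bump it up through P; the value ejected from row 1 is w(i).

Step i=6: Q has 6 at row 3, column 2; remove 6 from row 3 of P and reverse-bump: 6 enters row 2 and ejects 4; 4 enters row 1 and ejects 3. So w(6) = 3. P is now [[1, 4], [2, 6], [5]].
Step i=5: Q has 5 at row 3, column 1; remove 5 from row 3 of P and reverse-bump: 5 enters row 2 and ejects 2; 2 enters row 1 and ejects 1. So w(5) = 1. P is now [[2, 4], [5, 6]].
Step i=4: Q has 4 at row 2, column 2; remove 6 from row 2 of P and reverse-bump: 6 enters row 1 and ejects 4. So w(4) = 4. P is now [[2, 6], [5]].
Step i=3: Q has 3 at row 2, column 1; remove 5 from row 2 of P and reverse-bump: 5 enters row 1 and ejects 2. So w(3) = 2. P is now [[5, 6]].
Step i=2: Q has 2 at row 1, column 2; remove that cell from P, ejecting 6. So w(2) = 6. P is now [[5]].
Step i=1: Q has 1 at row 1, column 1; remove that cell from P, ejecting 5. So w(1) = 5. P is now [].

So w = 5 6 2 4 1 3.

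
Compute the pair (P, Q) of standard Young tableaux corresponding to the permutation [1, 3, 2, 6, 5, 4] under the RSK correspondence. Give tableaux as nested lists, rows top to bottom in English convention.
Insert each entry of the permutation into P by Schensted row insertion, recording in Q the position of each new cell.

Insert 1: appended to row 1. P = [[1]], Q = [[1]].
Insert 3: appended to row 1. P = [[1, 3]], Q = [[1, 2]].
Insert 2: 2 bumps 3 from row 1; 3 starts row 2. P = [[1, 2], [3]], Q = [[1, 2], [3]].
Insert 6: appended to row 1. P = [[1, 2, 6], [3]], Q = [[1, 2, 4], [3]].
Insert 5: 5 bumps 6 from row 1; 6 appends to row 2. P = [[1, 2, 5], [3, 6]], Q = [[1, 2, 4], [3, 5]].
Insert 4: 4 bumps 5 from row 1; 5 bumps 6 from row 2; 6 starts row 3. P = [[1, 2, 4], [3, 5], [6]], Q = [[1, 2, 4], [3, 5], [6]].

So P = [[1, 2, 4], [3, 5], [6]], Q = [[1, 2, 4], [3, 5], [6]].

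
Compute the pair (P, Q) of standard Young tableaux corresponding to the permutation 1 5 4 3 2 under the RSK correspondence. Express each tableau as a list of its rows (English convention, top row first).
Insert each entry of the permutation into P by Schensted row insertion, recording in Q the position of each new cell.

Insert 1: appended to row 1. P = [[1]].
Insert 5: appended to row 1. P = [[1, 5]].
Insert 4: 4 bumps 5 from row 1; 5 starts row 2. P = [[1, 4], [5]].
Insert 3: 3 bumps 4 from row 1; 4 bumps 5 from row 2; 5 starts row 3. P = [[1, 3], [4], [5]].
Insert 2: 2 bumps 3 from row 1; 3 bumps 4 from row 2; 4 bumps 5 from row 3; 5 starts row 4. P = [[1, 2], [3], [4], [5]].

So P = [[1, 2], [3], [4], [5]], Q = [[1, 2], [3], [4], [5]].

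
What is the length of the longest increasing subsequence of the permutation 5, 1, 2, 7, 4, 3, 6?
4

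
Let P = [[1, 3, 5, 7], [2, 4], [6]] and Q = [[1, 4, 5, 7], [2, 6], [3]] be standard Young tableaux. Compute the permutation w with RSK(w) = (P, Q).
Reverse the RSK construction: for i from n down to 1, find the cell of Q containing i, remove the entry at that cell from P, and reverse-bump it up through P; the value ejected from row 1 is w(i).

Step i=7: Q has 7 at row 1, column 4; remove that cell from P, ejecting 7. So w(7) = 7. P is now [[1, 3, 5], [2, 4], [6]].
Step i=6: Q has 6 at row 2, column 2; remove 4 from row 2 of P and reverse-bump: 4 enters row 1 and ejects 3. So w(6) = 3. P is now [[1, 4, 5], [2], [6]].
Step i=5: Q has 5 at row 1, column 3; remove that cell from P, ejecting 5. So w(5) = 5. P is now [[1, 4], [2], [6]].
Step i=4: Q has 4 at row 1, column 2; remove that cell from P, ejecting 4. So w(4) = 4. P is now [[1], [2], [6]].
Step i=3: Q has 3 at row 3, column 1; remove 6 from row 3 of P and reverse-bump: 6 enters row 2 and ejects 2; 2 enters row 1 and ejects 1. So w(3) = 1. P is now [[2], [6]].
Step i=2: Q has 2 at row 2, column 1; remove 6 from row 2 of P and reverse-bump: 6 enters row 1 and ejects 2. So w(2) = 2. P is now [[6]].
Step i=1: Q has 1 at row 1, column 1; remove that cell from P, ejecting 6. So w(1) = 6. P is now [].

So w = 6 2 1 4 5 3 7.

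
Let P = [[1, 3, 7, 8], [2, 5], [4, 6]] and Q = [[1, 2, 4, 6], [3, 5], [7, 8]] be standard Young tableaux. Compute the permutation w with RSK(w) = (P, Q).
4 6 2 7 5 8 1 3

Reverse the RSK construction: for i from n down to 1, find the cell of Q containing i, remove the entry at that cell from P, and reverse-bump it up through P; the value ejected from row 1 is w(i).

Step i=8: Q has 8 at row 3, column 2; remove 6 from row 3 of P and reverse-bump: 6 enters row 2 and ejects 5; 5 enters row 1 and ejects 3. So w(8) = 3. P is now [[1, 5, 7, 8], [2, 6], [4]].
Step i=7: Q has 7 at row 3, column 1; remove 4 from row 3 of P and reverse-bump: 4 enters row 2 and ejects 2; 2 enters row 1 and ejects 1. So w(7) = 1. P is now [[2, 5, 7, 8], [4, 6]].
Step i=6: Q has 6 at row 1, column 4; remove that cell from P, ejecting 8. So w(6) = 8. P is now [[2, 5, 7], [4, 6]].
Step i=5: Q has 5 at row 2, column 2; remove 6 from row 2 of P and reverse-bump: 6 enters row 1 and ejects 5. So w(5) = 5. P is now [[2, 6, 7], [4]].
Step i=4: Q has 4 at row 1, column 3; remove that cell from P, ejecting 7. So w(4) = 7. P is now [[2, 6], [4]].
Step i=3: Q has 3 at row 2, column 1; remove 4 from row 2 of P and reverse-bump: 4 enters row 1 and ejects 2. So w(3) = 2. P is now [[4, 6]].
Step i=2: Q has 2 at row 1, column 2; remove that cell from P, ejecting 6. So w(2) = 6. P is now [[4]].
Step i=1: Q has 1 at row 1, column 1; remove that cell from P, ejecting 4. So w(1) = 4. P is now [].

So w = 4 6 2 7 5 8 1 3.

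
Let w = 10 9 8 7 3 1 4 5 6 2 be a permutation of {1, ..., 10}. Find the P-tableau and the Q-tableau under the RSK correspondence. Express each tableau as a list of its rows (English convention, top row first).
Insert each entry of the permutation into P by Schensted row insertion, recording in Q the position of each new cell.

Insert 10: appended to row 1. P = [[10]], Q = [[1]].
Insert 9: 9 bumps 10 from row 1; 10 starts row 2. P = [[9], [10]], Q = [[1], [2]].
Insert 8: 8 bumps 9 from row 1; 9 bumps 10 from row 2; 10 starts row 3. P = [[8], [9], [10]], Q = [[1], [2], [3]].
Insert 7: 7 bumps 8 from row 1; 8 bumps 9 from row 2; 9 bumps 10 from row 3; 10 starts row 4. P = [[7], [8], [9], [10]], Q = [[1], [2], [3], [4]].
Insert 3: 3 bumps 7 from row 1; 7 bumps 8 from row 2; 8 bumps 9 from row 3; 9 bumps 10 from row 4; 10 starts row 5. P = [[3], [7], [8], [9], [10]], Q = [[1], [2], [3], [4], [5]].
Insert 1: 1 bumps 3 from row 1; 3 bumps 7 from row 2; 7 bumps 8 from row 3; 8 bumps 9 from row 4; 9 bumps 10 from row 5; 10 starts row 6. P = [[1], [3], [7], [8], [9], [10]], Q = [[1], [2], [3], [4], [5], [6]].
Insert 4: appended to row 1. P = [[1, 4], [3], [7], [8], [9], [10]], Q = [[1, 7], [2], [3], [4], [5], [6]].
Insert 5: appended to row 1. P = [[1, 4, 5], [3], [7], [8], [9], [10]], Q = [[1, 7, 8], [2], [3], [4], [5], [6]].
Insert 6: appended to row 1. P = [[1, 4, 5, 6], [3], [7], [8], [9], [10]], Q = [[1, 7, 8, 9], [2], [3], [4], [5], [6]].
Insert 2: 2 bumps 4 from row 1; 4 appends to row 2. P = [[1, 2, 5, 6], [3, 4], [7], [8], [9], [10]], Q = [[1, 7, 8, 9], [2, 10], [3], [4], [5], [6]].

So P = [[1, 2, 5, 6], [3, 4], [7], [8], [9], [10]], Q = [[1, 7, 8, 9], [2, 10], [3], [4], [5], [6]].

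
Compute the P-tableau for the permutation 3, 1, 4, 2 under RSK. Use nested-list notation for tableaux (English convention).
P = [[1, 2], [3, 4]]

Insert 3: appended to row 1. P = [[3]].
Insert 1: 1 bumps 3 from row 1; 3 starts row 2. P = [[1], [3]].
Insert 4: appended to row 1. P = [[1, 4], [3]].
Insert 2: 2 bumps 4 from row 1; 4 appends to row 2. P = [[1, 2], [3, 4]].

So P = [[1, 2], [3, 4]].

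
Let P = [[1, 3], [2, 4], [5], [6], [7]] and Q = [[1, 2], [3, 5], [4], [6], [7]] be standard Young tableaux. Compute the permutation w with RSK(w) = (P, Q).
2 7 6 1 5 4 3

Reverse RSK: for i = n, n-1, ..., 1, locate i in Q, remove the corresponding corner cell from P, and reverse-bump its entry up through P; the value ejected from row 1 is w(i).

So w = 2 7 6 1 5 4 3.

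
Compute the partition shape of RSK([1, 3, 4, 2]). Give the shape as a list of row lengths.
Row-insert each entry into an empty tableau.

After inserting 1: P = [[1]].
After inserting 3: P = [[1, 3]].
After inserting 4: P = [[1, 3, 4]].
After inserting 2: P = [[1, 2, 4], [3]].

The final insertion tableau P = [[1, 2, 4], [3]] has shape [3, 1].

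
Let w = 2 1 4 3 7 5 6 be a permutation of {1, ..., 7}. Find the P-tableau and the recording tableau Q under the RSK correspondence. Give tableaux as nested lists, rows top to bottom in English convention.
P = [[1, 3, 5, 6], [2, 4, 7]], Q = [[1, 3, 5, 7], [2, 4, 6]]

Insert each entry of the permutation into P by Schensted row insertion, recording in Q the position of each new cell.

Insert 2: appended to row 1. P = [[2]], Q = [[1]].
Insert 1: 1 bumps 2 from row 1; 2 starts row 2. P = [[1], [2]], Q = [[1], [2]].
Insert 4: appended to row 1. P = [[1, 4], [2]], Q = [[1, 3], [2]].
Insert 3: 3 bumps 4 from row 1; 4 appends to row 2. P = [[1, 3], [2, 4]], Q = [[1, 3], [2, 4]].
Insert 7: appended to row 1. P = [[1, 3, 7], [2, 4]], Q = [[1, 3, 5], [2, 4]].
Insert 5: 5 bumps 7 from row 1; 7 appends to row 2. P = [[1, 3, 5], [2, 4, 7]], Q = [[1, 3, 5], [2, 4, 6]].
Insert 6: appended to row 1. P = [[1, 3, 5, 6], [2, 4, 7]], Q = [[1, 3, 5, 7], [2, 4, 6]].

So P = [[1, 3, 5, 6], [2, 4, 7]], Q = [[1, 3, 5, 7], [2, 4, 6]].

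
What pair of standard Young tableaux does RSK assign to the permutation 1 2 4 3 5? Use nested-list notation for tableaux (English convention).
P = [[1, 2, 3, 5], [4]], Q = [[1, 2, 3, 5], [4]]

Insert each entry of the permutation into P by Schensted row insertion, recording in Q the position of each new cell.

Insert 1: appended to row 1. P = [[1]].
Insert 2: appended to row 1. P = [[1, 2]].
Insert 4: appended to row 1. P = [[1, 2, 4]].
Insert 3: 3 bumps 4 from row 1; 4 starts row 2. P = [[1, 2, 3], [4]].
Insert 5: appended to row 1. P = [[1, 2, 3, 5], [4]].

So P = [[1, 2, 3, 5], [4]], Q = [[1, 2, 3, 5], [4]].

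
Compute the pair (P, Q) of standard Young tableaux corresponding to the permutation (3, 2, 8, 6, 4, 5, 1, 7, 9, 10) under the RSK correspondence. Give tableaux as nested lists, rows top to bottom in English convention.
P = [[1, 4, 5, 7, 9, 10], [2, 6], [3], [8]], Q = [[1, 3, 6, 8, 9, 10], [2, 4], [5], [7]]

Insert each entry of the permutation into P by Schensted row insertion, recording in Q the position of each new cell.

Insert 3: appended to row 1. P = [[3]].
Insert 2: 2 bumps 3 from row 1; 3 starts row 2. P = [[2], [3]].
Insert 8: appended to row 1. P = [[2, 8], [3]].
Insert 6: 6 bumps 8 from row 1; 8 appends to row 2. P = [[2, 6], [3, 8]].
Insert 4: 4 bumps 6 from row 1; 6 bumps 8 from row 2; 8 starts row 3. P = [[2, 4], [3, 6], [8]].
Insert 5: appended to row 1. P = [[2, 4, 5], [3, 6], [8]].
Insert 1: 1 bumps 2 from row 1; 2 bumps 3 from row 2; 3 bumps 8 from row 3; 8 starts row 4. P = [[1, 4, 5], [2, 6], [3], [8]].
Insert 7: appended to row 1. P = [[1, 4, 5, 7], [2, 6], [3], [8]].
Insert 9: appended to row 1. P = [[1, 4, 5, 7, 9], [2, 6], [3], [8]].
Insert 10: appended to row 1. P = [[1, 4, 5, 7, 9, 10], [2, 6], [3], [8]].

So P = [[1, 4, 5, 7, 9, 10], [2, 6], [3], [8]], Q = [[1, 3, 6, 8, 9, 10], [2, 4], [5], [7]].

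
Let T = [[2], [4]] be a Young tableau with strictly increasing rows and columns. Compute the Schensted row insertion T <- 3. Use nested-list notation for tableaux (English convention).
3 is larger than every entry of row 1, so it is appended to row 1. The new tableau is [[2, 3], [4]].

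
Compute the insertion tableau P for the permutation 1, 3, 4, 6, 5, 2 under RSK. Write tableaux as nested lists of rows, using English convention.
P = [[1, 2, 4, 5], [3], [6]]

Insert 1: appended to row 1. P = [[1]].
Insert 3: appended to row 1. P = [[1, 3]].
Insert 4: appended to row 1. P = [[1, 3, 4]].
Insert 6: appended to row 1. P = [[1, 3, 4, 6]].
Insert 5: 5 bumps 6 from row 1; 6 starts row 2. P = [[1, 3, 4, 5], [6]].
Insert 2: 2 bumps 3 from row 1; 3 bumps 6 from row 2; 6 starts row 3. P = [[1, 2, 4, 5], [3], [6]].

So P = [[1, 2, 4, 5], [3], [6]].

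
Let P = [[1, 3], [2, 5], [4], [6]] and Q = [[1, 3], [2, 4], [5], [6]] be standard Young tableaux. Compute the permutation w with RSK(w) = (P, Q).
Reverse the RSK construction: for i from n down to 1, find the cell of Q containing i, remove the entry at that cell from P, and reverse-bump it up through P; the value ejected from row 1 is w(i).

Step i=6: Q has 6 at row 4, column 1; remove 6 from row 4 of P and reverse-bump: 6 enters row 3 and ejects 4; 4 enters row 2 and ejects 2; 2 enters row 1 and ejects 1. So w(6) = 1. P is now [[2, 3], [4, 5], [6]].
Step i=5: Q has 5 at row 3, column 1; remove 6 from row 3 of P and reverse-bump: 6 enters row 2 and ejects 5; 5 enters row 1 and ejects 3. So w(5) = 3. P is now [[2, 5], [4, 6]].
Step i=4: Q has 4 at row 2, column 2; remove 6 from row 2 of P and reverse-bump: 6 enters row 1 and ejects 5. So w(4) = 5. P is now [[2, 6], [4]].
Step i=3: Q has 3 at row 1, column 2; remove that cell from P, ejecting 6. So w(3) = 6. P is now [[2], [4]].
Step i=2: Q has 2 at row 2, column 1; remove 4 from row 2 of P and reverse-bump: 4 enters row 1 and ejects 2. So w(2) = 2. P is now [[4]].
Step i=1: Q has 1 at row 1, column 1; remove that cell from P, ejecting 4. So w(1) = 4. P is now [].

So w = 4 2 6 5 3 1.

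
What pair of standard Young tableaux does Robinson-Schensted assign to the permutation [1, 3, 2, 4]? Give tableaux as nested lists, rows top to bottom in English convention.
Insert each entry of the permutation into P by Schensted row insertion, recording in Q the position of each new cell.

Insert 1: appended to row 1. P = [[1]].
Insert 3: appended to row 1. P = [[1, 3]].
Insert 2: 2 bumps 3 from row 1; 3 starts row 2. P = [[1, 2], [3]].
Insert 4: appended to row 1. P = [[1, 2, 4], [3]].

So P = [[1, 2, 4], [3]], Q = [[1, 2, 4], [3]].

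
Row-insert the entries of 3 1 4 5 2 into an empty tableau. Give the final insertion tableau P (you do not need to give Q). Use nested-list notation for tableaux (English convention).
P = [[1, 2, 5], [3, 4]]

Insert 3: appended to row 1. P = [[3]].
Insert 1: 1 bumps 3 from row 1; 3 starts row 2. P = [[1], [3]].
Insert 4: appended to row 1. P = [[1, 4], [3]].
Insert 5: appended to row 1. P = [[1, 4, 5], [3]].
Insert 2: 2 bumps 4 from row 1; 4 appends to row 2. P = [[1, 2, 5], [3, 4]].

So P = [[1, 2, 5], [3, 4]].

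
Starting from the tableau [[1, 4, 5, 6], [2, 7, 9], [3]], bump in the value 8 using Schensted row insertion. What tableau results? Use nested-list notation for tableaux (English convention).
[[1, 4, 5, 6, 8], [2, 7, 9], [3]]

8 is larger than every entry of row 1, so it is appended to row 1. The new tableau is [[1, 4, 5, 6, 8], [2, 7, 9], [3]].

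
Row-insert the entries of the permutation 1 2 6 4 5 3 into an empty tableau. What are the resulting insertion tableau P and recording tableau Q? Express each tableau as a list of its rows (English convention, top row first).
Insert each entry of the permutation into P by Schensted row insertion, recording in Q the position of each new cell.

After inserting 1: P = [[1]].
After inserting 2: P = [[1, 2]].
After inserting 6: P = [[1, 2, 6]].
After inserting 4: P = [[1, 2, 4], [6]].
After inserting 5: P = [[1, 2, 4, 5], [6]].
After inserting 3: P = [[1, 2, 3, 5], [4], [6]].

So P = [[1, 2, 3, 5], [4], [6]], Q = [[1, 2, 3, 5], [4], [6]].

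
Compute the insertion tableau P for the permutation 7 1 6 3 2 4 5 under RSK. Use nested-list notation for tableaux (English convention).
Insert 7: appended to row 1. P = [[7]].
Insert 1: 1 bumps 7 from row 1; 7 starts row 2. P = [[1], [7]].
Insert 6: appended to row 1. P = [[1, 6], [7]].
Insert 3: 3 bumps 6 from row 1; 6 bumps 7 from row 2; 7 starts row 3. P = [[1, 3], [6], [7]].
Insert 2: 2 bumps 3 from row 1; 3 bumps 6 from row 2; 6 bumps 7 from row 3; 7 starts row 4. P = [[1, 2], [3], [6], [7]].
Insert 4: appended to row 1. P = [[1, 2, 4], [3], [6], [7]].
Insert 5: appended to row 1. P = [[1, 2, 4, 5], [3], [6], [7]].

So P = [[1, 2, 4, 5], [3], [6], [7]].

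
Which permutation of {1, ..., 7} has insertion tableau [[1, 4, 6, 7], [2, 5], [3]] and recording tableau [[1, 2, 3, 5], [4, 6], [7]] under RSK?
Reverse RSK: for i = n, n-1, ..., 1, locate i in Q, remove the corresponding corner cell from P, and reverse-bump its entry up through P; the value ejected from row 1 is w(i).

So w = 3 5 6 2 7 4 1.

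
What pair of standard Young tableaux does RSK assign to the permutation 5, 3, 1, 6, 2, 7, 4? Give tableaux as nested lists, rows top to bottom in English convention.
Insert each entry of the permutation into P by Schensted row insertion, recording in Q the position of each new cell.

Insert 5: appended to row 1. P = [[5]].
Insert 3: 3 bumps 5 from row 1; 5 starts row 2. P = [[3], [5]].
Insert 1: 1 bumps 3 from row 1; 3 bumps 5 from row 2; 5 starts row 3. P = [[1], [3], [5]].
Insert 6: appended to row 1. P = [[1, 6], [3], [5]].
Insert 2: 2 bumps 6 from row 1; 6 appends to row 2. P = [[1, 2], [3, 6], [5]].
Insert 7: appended to row 1. P = [[1, 2, 7], [3, 6], [5]].
Insert 4: 4 bumps 7 from row 1; 7 appends to row 2. P = [[1, 2, 4], [3, 6, 7], [5]].

So P = [[1, 2, 4], [3, 6, 7], [5]], Q = [[1, 4, 6], [2, 5, 7], [3]].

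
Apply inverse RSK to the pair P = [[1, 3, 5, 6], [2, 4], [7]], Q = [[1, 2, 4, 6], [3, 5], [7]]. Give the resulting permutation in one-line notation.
2 4 1 7 5 6 3

Reverse the RSK construction: for i from n down to 1, find the cell of Q containing i, remove the entry at that cell from P, and reverse-bump it up through P; the value ejected from row 1 is w(i).

Step i=7: Q has 7 at row 3, column 1; remove 7 from row 3 of P and reverse-bump: 7 enters row 2 and ejects 4; 4 enters row 1 and ejects 3. So w(7) = 3. P is now [[1, 4, 5, 6], [2, 7]].
Step i=6: Q has 6 at row 1, column 4; remove that cell from P, ejecting 6. So w(6) = 6. P is now [[1, 4, 5], [2, 7]].
Step i=5: Q has 5 at row 2, column 2; remove 7 from row 2 of P and reverse-bump: 7 enters row 1 and ejects 5. So w(5) = 5. P is now [[1, 4, 7], [2]].
Step i=4: Q has 4 at row 1, column 3; remove that cell from P, ejecting 7. So w(4) = 7. P is now [[1, 4], [2]].
Step i=3: Q has 3 at row 2, column 1; remove 2 from row 2 of P and reverse-bump: 2 enters row 1 and ejects 1. So w(3) = 1. P is now [[2, 4]].
Step i=2: Q has 2 at row 1, column 2; remove that cell from P, ejecting 4. So w(2) = 4. P is now [[2]].
Step i=1: Q has 1 at row 1, column 1; remove that cell from P, ejecting 2. So w(1) = 2. P is now [].

So w = 2 4 1 7 5 6 3.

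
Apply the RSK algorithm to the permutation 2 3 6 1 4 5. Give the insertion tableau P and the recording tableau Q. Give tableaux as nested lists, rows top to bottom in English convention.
P = [[1, 3, 4, 5], [2, 6]], Q = [[1, 2, 3, 6], [4, 5]]

Insert each entry of the permutation into P by Schensted row insertion, recording in Q the position of each new cell.

Insert 2: appended to row 1. P = [[2]].
Insert 3: appended to row 1. P = [[2, 3]].
Insert 6: appended to row 1. P = [[2, 3, 6]].
Insert 1: 1 bumps 2 from row 1; 2 starts row 2. P = [[1, 3, 6], [2]].
Insert 4: 4 bumps 6 from row 1; 6 appends to row 2. P = [[1, 3, 4], [2, 6]].
Insert 5: appended to row 1. P = [[1, 3, 4, 5], [2, 6]].

So P = [[1, 3, 4, 5], [2, 6]], Q = [[1, 2, 3, 6], [4, 5]].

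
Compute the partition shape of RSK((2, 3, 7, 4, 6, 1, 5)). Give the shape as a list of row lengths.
[4, 2, 1]

RSK row insertion gives P = [[1, 3, 4, 5], [2, 6], [7]], which has shape [4, 2, 1].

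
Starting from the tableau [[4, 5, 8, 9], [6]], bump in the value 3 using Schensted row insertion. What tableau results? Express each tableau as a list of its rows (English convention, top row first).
[[3, 5, 8, 9], [4], [6]]

In row 1, 3 replaces 4 (the leftmost entry greater than 3); 4 is bumped to row 2. In row 2, 4 replaces 6 (the leftmost entry greater than 4); 6 is bumped to row 3. 6 starts a new row 3. The new tableau is [[3, 5, 8, 9], [4], [6]].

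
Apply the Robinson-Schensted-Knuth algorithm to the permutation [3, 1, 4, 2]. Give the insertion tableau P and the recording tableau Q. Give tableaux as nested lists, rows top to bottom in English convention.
Insert each entry of the permutation into P by Schensted row insertion, recording in Q the position of each new cell.

After inserting 3: P = [[3]].
After inserting 1: P = [[1], [3]].
After inserting 4: P = [[1, 4], [3]].
After inserting 2: P = [[1, 2], [3, 4]].

So P = [[1, 2], [3, 4]], Q = [[1, 3], [2, 4]].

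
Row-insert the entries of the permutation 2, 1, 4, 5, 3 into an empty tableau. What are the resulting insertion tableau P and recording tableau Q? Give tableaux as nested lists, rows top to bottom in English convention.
P = [[1, 3, 5], [2, 4]], Q = [[1, 3, 4], [2, 5]]

Insert each entry of the permutation into P by Schensted row insertion, recording in Q the position of each new cell.

Insert 2: appended to row 1. P = [[2]].
Insert 1: 1 bumps 2 from row 1; 2 starts row 2. P = [[1], [2]].
Insert 4: appended to row 1. P = [[1, 4], [2]].
Insert 5: appended to row 1. P = [[1, 4, 5], [2]].
Insert 3: 3 bumps 4 from row 1; 4 appends to row 2. P = [[1, 3, 5], [2, 4]].

So P = [[1, 3, 5], [2, 4]], Q = [[1, 3, 4], [2, 5]].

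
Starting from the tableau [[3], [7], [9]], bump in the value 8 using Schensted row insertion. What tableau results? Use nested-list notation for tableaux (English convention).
8 is larger than every entry of row 1, so it is appended to row 1. The new tableau is [[3, 8], [7], [9]].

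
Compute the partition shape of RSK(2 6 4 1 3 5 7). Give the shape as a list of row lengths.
[4, 2, 1]

Row-insert each entry into an empty tableau.

After inserting 2: P = [[2]].
After inserting 6: P = [[2, 6]].
After inserting 4: P = [[2, 4], [6]].
After inserting 1: P = [[1, 4], [2], [6]].
After inserting 3: P = [[1, 3], [2, 4], [6]].
After inserting 5: P = [[1, 3, 5], [2, 4], [6]].
After inserting 7: P = [[1, 3, 5, 7], [2, 4], [6]].

The final insertion tableau P = [[1, 3, 5, 7], [2, 4], [6]] has shape [4, 2, 1].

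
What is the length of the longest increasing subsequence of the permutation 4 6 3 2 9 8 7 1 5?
3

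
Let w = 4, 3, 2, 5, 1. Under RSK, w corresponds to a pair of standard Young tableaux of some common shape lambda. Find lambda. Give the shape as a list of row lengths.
[2, 1, 1, 1]

RSK row insertion gives P = [[1, 5], [2], [3], [4]], which has shape [2, 1, 1, 1].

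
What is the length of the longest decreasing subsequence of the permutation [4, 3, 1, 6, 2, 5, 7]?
3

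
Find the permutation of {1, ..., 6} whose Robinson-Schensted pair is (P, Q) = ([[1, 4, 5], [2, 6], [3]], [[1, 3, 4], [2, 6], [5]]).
Reverse RSK: for i = n, n-1, ..., 1, locate i in Q, remove the corresponding corner cell from P, and reverse-bump its entry up through P; the value ejected from row 1 is w(i).

So w = 3 2 4 6 1 5.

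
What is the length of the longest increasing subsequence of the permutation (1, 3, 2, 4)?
3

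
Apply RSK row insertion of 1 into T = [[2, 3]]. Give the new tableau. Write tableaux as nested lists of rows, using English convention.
In row 1, 1 replaces 2 (the leftmost entry greater than 1); 2 is bumped to row 2. 2 starts a new row 2. The new tableau is [[1, 3], [2]].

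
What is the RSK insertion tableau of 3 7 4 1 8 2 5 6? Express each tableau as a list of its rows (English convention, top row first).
P = [[1, 2, 5, 6], [3, 4, 8], [7]]

Insert 3: appended to row 1. P = [[3]].
Insert 7: appended to row 1. P = [[3, 7]].
Insert 4: 4 bumps 7 from row 1; 7 starts row 2. P = [[3, 4], [7]].
Insert 1: 1 bumps 3 from row 1; 3 bumps 7 from row 2; 7 starts row 3. P = [[1, 4], [3], [7]].
Insert 8: appended to row 1. P = [[1, 4, 8], [3], [7]].
Insert 2: 2 bumps 4 from row 1; 4 appends to row 2. P = [[1, 2, 8], [3, 4], [7]].
Insert 5: 5 bumps 8 from row 1; 8 appends to row 2. P = [[1, 2, 5], [3, 4, 8], [7]].
Insert 6: appended to row 1. P = [[1, 2, 5, 6], [3, 4, 8], [7]].

So P = [[1, 2, 5, 6], [3, 4, 8], [7]].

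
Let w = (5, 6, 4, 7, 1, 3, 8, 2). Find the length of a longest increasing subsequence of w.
4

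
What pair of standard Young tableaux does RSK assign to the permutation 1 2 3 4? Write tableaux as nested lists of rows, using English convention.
Insert each entry of the permutation into P by Schensted row insertion, recording in Q the position of each new cell.

Insert 1: appended to row 1. P = [[1]], Q = [[1]].
Insert 2: appended to row 1. P = [[1, 2]], Q = [[1, 2]].
Insert 3: appended to row 1. P = [[1, 2, 3]], Q = [[1, 2, 3]].
Insert 4: appended to row 1. P = [[1, 2, 3, 4]], Q = [[1, 2, 3, 4]].

So P = [[1, 2, 3, 4]], Q = [[1, 2, 3, 4]].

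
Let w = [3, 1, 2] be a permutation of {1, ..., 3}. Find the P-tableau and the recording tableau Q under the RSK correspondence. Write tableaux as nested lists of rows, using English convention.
P = [[1, 2], [3]], Q = [[1, 3], [2]]

Insert each entry of the permutation into P by Schensted row insertion, recording in Q the position of each new cell.

After inserting 3: P = [[3]].
After inserting 1: P = [[1], [3]].
After inserting 2: P = [[1, 2], [3]].

So P = [[1, 2], [3]], Q = [[1, 3], [2]].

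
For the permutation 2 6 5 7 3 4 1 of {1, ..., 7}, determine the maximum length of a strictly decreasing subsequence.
4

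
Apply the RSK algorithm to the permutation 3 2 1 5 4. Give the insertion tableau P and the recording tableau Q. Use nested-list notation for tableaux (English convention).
P = [[1, 4], [2, 5], [3]], Q = [[1, 4], [2, 5], [3]]

Insert each entry of the permutation into P by Schensted row insertion, recording in Q the position of each new cell.

After inserting 3: P = [[3]].
After inserting 2: P = [[2], [3]].
After inserting 1: P = [[1], [2], [3]].
After inserting 5: P = [[1, 5], [2], [3]].
After inserting 4: P = [[1, 4], [2, 5], [3]].

So P = [[1, 4], [2, 5], [3]], Q = [[1, 4], [2, 5], [3]].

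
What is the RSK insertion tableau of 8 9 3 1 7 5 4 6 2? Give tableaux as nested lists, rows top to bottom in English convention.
P = [[1, 2, 6], [3, 4], [5, 9], [7], [8]]

Insert 8: appended to row 1. P = [[8]].
Insert 9: appended to row 1. P = [[8, 9]].
Insert 3: 3 bumps 8 from row 1; 8 starts row 2. P = [[3, 9], [8]].
Insert 1: 1 bumps 3 from row 1; 3 bumps 8 from row 2; 8 starts row 3. P = [[1, 9], [3], [8]].
Insert 7: 7 bumps 9 from row 1; 9 appends to row 2. P = [[1, 7], [3, 9], [8]].
Insert 5: 5 bumps 7 from row 1; 7 bumps 9 from row 2; 9 appends to row 3. P = [[1, 5], [3, 7], [8, 9]].
Insert 4: 4 bumps 5 from row 1; 5 bumps 7 from row 2; 7 bumps 8 from row 3; 8 starts row 4. P = [[1, 4], [3, 5], [7, 9], [8]].
Insert 6: appended to row 1. P = [[1, 4, 6], [3, 5], [7, 9], [8]].
Insert 2: 2 bumps 4 from row 1; 4 bumps 5 from row 2; 5 bumps 7 from row 3; 7 bumps 8 from row 4; 8 starts row 5. P = [[1, 2, 6], [3, 4], [5, 9], [7], [8]].

So P = [[1, 2, 6], [3, 4], [5, 9], [7], [8]].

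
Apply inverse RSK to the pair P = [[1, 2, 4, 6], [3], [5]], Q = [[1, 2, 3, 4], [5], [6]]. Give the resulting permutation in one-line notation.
1 3 5 6 4 2

Reverse the RSK construction: for i from n down to 1, find the cell of Q containing i, remove the entry at that cell from P, and reverse-bump it up through P; the value ejected from row 1 is w(i).

Step i=6: Q has 6 at row 3, column 1; remove 5 from row 3 of P and reverse-bump: 5 enters row 2 and ejects 3; 3 enters row 1 and ejects 2. So w(6) = 2. P is now [[1, 3, 4, 6], [5]].
Step i=5: Q has 5 at row 2, column 1; remove 5 from row 2 of P and reverse-bump: 5 enters row 1 and ejects 4. So w(5) = 4. P is now [[1, 3, 5, 6]].
Step i=4: Q has 4 at row 1, column 4; remove that cell from P, ejecting 6. So w(4) = 6. P is now [[1, 3, 5]].
Step i=3: Q has 3 at row 1, column 3; remove that cell from P, ejecting 5. So w(3) = 5. P is now [[1, 3]].
Step i=2: Q has 2 at row 1, column 2; remove that cell from P, ejecting 3. So w(2) = 3. P is now [[1]].
Step i=1: Q has 1 at row 1, column 1; remove that cell from P, ejecting 1. So w(1) = 1. P is now [].

So w = 1 3 5 6 4 2.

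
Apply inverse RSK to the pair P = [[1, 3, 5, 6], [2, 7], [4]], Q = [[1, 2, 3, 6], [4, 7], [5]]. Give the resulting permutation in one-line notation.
2 4 5 3 1 7 6

Reverse the RSK construction: for i from n down to 1, find the cell of Q containing i, remove the entry at that cell from P, and reverse-bump it up through P; the value ejected from row 1 is w(i).

Step i=7: Q has 7 at row 2, column 2; remove 7 from row 2 of P and reverse-bump: 7 enters row 1 and ejects 6. So w(7) = 6. P is now [[1, 3, 5, 7], [2], [4]].
Step i=6: Q has 6 at row 1, column 4; remove that cell from P, ejecting 7. So w(6) = 7. P is now [[1, 3, 5], [2], [4]].
Step i=5: Q has 5 at row 3, column 1; remove 4 from row 3 of P and reverse-bump: 4 enters row 2 and ejects 2; 2 enters row 1 and ejects 1. So w(5) = 1. P is now [[2, 3, 5], [4]].
Step i=4: Q has 4 at row 2, column 1; remove 4 from row 2 of P and reverse-bump: 4 enters row 1 and ejects 3. So w(4) = 3. P is now [[2, 4, 5]].
Step i=3: Q has 3 at row 1, column 3; remove that cell from P, ejecting 5. So w(3) = 5. P is now [[2, 4]].
Step i=2: Q has 2 at row 1, column 2; remove that cell from P, ejecting 4. So w(2) = 4. P is now [[2]].
Step i=1: Q has 1 at row 1, column 1; remove that cell from P, ejecting 2. So w(1) = 2. P is now [].

So w = 2 4 5 3 1 7 6.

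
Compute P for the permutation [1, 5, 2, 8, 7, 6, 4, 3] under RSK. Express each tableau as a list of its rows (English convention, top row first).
Insert 1: appended to row 1. P = [[1]].
Insert 5: appended to row 1. P = [[1, 5]].
Insert 2: 2 bumps 5 from row 1; 5 starts row 2. P = [[1, 2], [5]].
Insert 8: appended to row 1. P = [[1, 2, 8], [5]].
Insert 7: 7 bumps 8 from row 1; 8 appends to row 2. P = [[1, 2, 7], [5, 8]].
Insert 6: 6 bumps 7 from row 1; 7 bumps 8 from row 2; 8 starts row 3. P = [[1, 2, 6], [5, 7], [8]].
Insert 4: 4 bumps 6 from row 1; 6 bumps 7 from row 2; 7 bumps 8 from row 3; 8 starts row 4. P = [[1, 2, 4], [5, 6], [7], [8]].
Insert 3: 3 bumps 4 from row 1; 4 bumps 5 from row 2; 5 bumps 7 from row 3; 7 bumps 8 from row 4; 8 starts row 5. P = [[1, 2, 3], [4, 6], [5], [7], [8]].

So P = [[1, 2, 3], [4, 6], [5], [7], [8]].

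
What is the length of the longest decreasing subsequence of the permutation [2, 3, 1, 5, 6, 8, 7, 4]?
3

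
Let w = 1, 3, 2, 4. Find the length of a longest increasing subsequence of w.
3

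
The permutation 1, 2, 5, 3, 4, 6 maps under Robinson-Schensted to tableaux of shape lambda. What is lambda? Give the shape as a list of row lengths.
RSK row insertion gives P = [[1, 2, 3, 4, 6], [5]], which has shape [5, 1].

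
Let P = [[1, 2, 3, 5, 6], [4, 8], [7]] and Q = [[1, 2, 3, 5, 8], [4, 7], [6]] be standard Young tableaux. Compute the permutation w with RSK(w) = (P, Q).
1 2 7 4 8 3 5 6

Reverse the RSK construction: for i from n down to 1, find the cell of Q containing i, remove the entry at that cell from P, and reverse-bump it up through P; the value ejected from row 1 is w(i).

Step i=8: Q has 8 at row 1, column 5; remove that cell from P, ejecting 6. So w(8) = 6. P is now [[1, 2, 3, 5], [4, 8], [7]].
Step i=7: Q has 7 at row 2, column 2; remove 8 from row 2 of P and reverse-bump: 8 enters row 1 and ejects 5. So w(7) = 5. P is now [[1, 2, 3, 8], [4], [7]].
Step i=6: Q has 6 at row 3, column 1; remove 7 from row 3 of P and reverse-bump: 7 enters row 2 and ejects 4; 4 enters row 1 and ejects 3. So w(6) = 3. P is now [[1, 2, 4, 8], [7]].
Step i=5: Q has 5 at row 1, column 4; remove that cell from P, ejecting 8. So w(5) = 8. P is now [[1, 2, 4], [7]].
Step i=4: Q has 4 at row 2, column 1; remove 7 from row 2 of P and reverse-bump: 7 enters row 1 and ejects 4. So w(4) = 4. P is now [[1, 2, 7]].
Step i=3: Q has 3 at row 1, column 3; remove that cell from P, ejecting 7. So w(3) = 7. P is now [[1, 2]].
Step i=2: Q has 2 at row 1, column 2; remove that cell from P, ejecting 2. So w(2) = 2. P is now [[1]].
Step i=1: Q has 1 at row 1, column 1; remove that cell from P, ejecting 1. So w(1) = 1. P is now [].

So w = 1 2 7 4 8 3 5 6.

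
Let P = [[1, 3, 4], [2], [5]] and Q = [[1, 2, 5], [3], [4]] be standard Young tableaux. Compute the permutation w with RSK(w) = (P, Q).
Reverse the RSK construction: for i from n down to 1, find the cell of Q containing i, remove the entry at that cell from P, and reverse-bump it up through P; the value ejected from row 1 is w(i).

Step i=5: Q has 5 at row 1, column 3; remove that cell from P, ejecting 4. So w(5) = 4. P is now [[1, 3], [2], [5]].
Step i=4: Q has 4 at row 3, column 1; remove 5 from row 3 of P and reverse-bump: 5 enters row 2 and ejects 2; 2 enters row 1 and ejects 1. So w(4) = 1. P is now [[2, 3], [5]].
Step i=3: Q has 3 at row 2, column 1; remove 5 from row 2 of P and reverse-bump: 5 enters row 1 and ejects 3. So w(3) = 3. P is now [[2, 5]].
Step i=2: Q has 2 at row 1, column 2; remove that cell from P, ejecting 5. So w(2) = 5. P is now [[2]].
Step i=1: Q has 1 at row 1, column 1; remove that cell from P, ejecting 2. So w(1) = 2. P is now [].

So w = 2 5 3 1 4.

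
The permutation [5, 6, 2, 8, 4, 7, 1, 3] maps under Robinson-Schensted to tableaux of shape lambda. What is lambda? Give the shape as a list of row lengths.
[3, 3, 2]

Row-insert each entry into an empty tableau.

After inserting 5: P = [[5]].
After inserting 6: P = [[5, 6]].
After inserting 2: P = [[2, 6], [5]].
After inserting 8: P = [[2, 6, 8], [5]].
After inserting 4: P = [[2, 4, 8], [5, 6]].
After inserting 7: P = [[2, 4, 7], [5, 6, 8]].
After inserting 1: P = [[1, 4, 7], [2, 6, 8], [5]].
After inserting 3: P = [[1, 3, 7], [2, 4, 8], [5, 6]].

The final insertion tableau P = [[1, 3, 7], [2, 4, 8], [5, 6]] has shape [3, 3, 2].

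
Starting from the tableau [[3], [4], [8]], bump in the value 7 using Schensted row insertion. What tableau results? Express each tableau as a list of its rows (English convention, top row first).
[[3, 7], [4], [8]]

7 is larger than every entry of row 1, so it is appended to row 1. The new tableau is [[3, 7], [4], [8]].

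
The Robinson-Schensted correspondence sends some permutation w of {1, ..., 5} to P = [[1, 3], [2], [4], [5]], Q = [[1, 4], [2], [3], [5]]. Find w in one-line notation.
Reverse the RSK construction: for i from n down to 1, find the cell of Q containing i, remove the entry at that cell from P, and reverse-bump it up through P; the value ejected from row 1 is w(i).

Step i=5: Q has 5 at row 4, column 1; remove 5 from row 4 of P and reverse-bump: 5 enters row 3 and ejects 4; 4 enters row 2 and ejects 2; 2 enters row 1 and ejects 1. So w(5) = 1. P is now [[2, 3], [4], [5]].
Step i=4: Q has 4 at row 1, column 2; remove that cell from P, ejecting 3. So w(4) = 3. P is now [[2], [4], [5]].
Step i=3: Q has 3 at row 3, column 1; remove 5 from row 3 of P and reverse-bump: 5 enters row 2 and ejects 4; 4 enters row 1 and ejects 2. So w(3) = 2. P is now [[4], [5]].
Step i=2: Q has 2 at row 2, column 1; remove 5 from row 2 of P and reverse-bump: 5 enters row 1 and ejects 4. So w(2) = 4. P is now [[5]].
Step i=1: Q has 1 at row 1, column 1; remove that cell from P, ejecting 5. So w(1) = 5. P is now [].

So w = 5 4 2 3 1.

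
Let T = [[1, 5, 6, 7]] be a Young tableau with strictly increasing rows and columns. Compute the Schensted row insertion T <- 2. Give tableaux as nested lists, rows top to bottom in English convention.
[[1, 2, 6, 7], [5]]

In row 1, 2 replaces 5 (the leftmost entry greater than 2); 5 is bumped to row 2. 5 starts a new row 2. The new tableau is [[1, 2, 6, 7], [5]].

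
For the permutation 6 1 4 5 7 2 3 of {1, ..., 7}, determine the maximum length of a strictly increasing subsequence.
4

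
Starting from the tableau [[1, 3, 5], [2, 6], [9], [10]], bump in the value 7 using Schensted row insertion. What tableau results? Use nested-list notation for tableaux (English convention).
7 is larger than every entry of row 1, so it is appended to row 1. The new tableau is [[1, 3, 5, 7], [2, 6], [9], [10]].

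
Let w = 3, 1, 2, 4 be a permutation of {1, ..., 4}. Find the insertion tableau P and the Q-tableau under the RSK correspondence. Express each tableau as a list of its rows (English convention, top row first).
P = [[1, 2, 4], [3]], Q = [[1, 3, 4], [2]]

Insert each entry of the permutation into P by Schensted row insertion, recording in Q the position of each new cell.

Insert 3: appended to row 1. P = [[3]], Q = [[1]].
Insert 1: 1 bumps 3 from row 1; 3 starts row 2. P = [[1], [3]], Q = [[1], [2]].
Insert 2: appended to row 1. P = [[1, 2], [3]], Q = [[1, 3], [2]].
Insert 4: appended to row 1. P = [[1, 2, 4], [3]], Q = [[1, 3, 4], [2]].

So P = [[1, 2, 4], [3]], Q = [[1, 3, 4], [2]].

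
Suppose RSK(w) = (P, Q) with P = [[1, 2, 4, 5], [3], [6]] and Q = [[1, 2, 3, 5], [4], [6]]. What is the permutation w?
Reverse the RSK construction: for i from n down to 1, find the cell of Q containing i, remove the entry at that cell from P, and reverse-bump it up through P; the value ejected from row 1 is w(i).

Step i=6: Q has 6 at row 3, column 1; remove 6 from row 3 of P and reverse-bump: 6 enters row 2 and ejects 3; 3 enters row 1 and ejects 2. So w(6) = 2. P is now [[1, 3, 4, 5], [6]].
Step i=5: Q has 5 at row 1, column 4; remove that cell from P, ejecting 5. So w(5) = 5. P is now [[1, 3, 4], [6]].
Step i=4: Q has 4 at row 2, column 1; remove 6 from row 2 of P and reverse-bump: 6 enters row 1 and ejects 4. So w(4) = 4. P is now [[1, 3, 6]].
Step i=3: Q has 3 at row 1, column 3; remove that cell from P, ejecting 6. So w(3) = 6. P is now [[1, 3]].
Step i=2: Q has 2 at row 1, column 2; remove that cell from P, ejecting 3. So w(2) = 3. P is now [[1]].
Step i=1: Q has 1 at row 1, column 1; remove that cell from P, ejecting 1. So w(1) = 1. P is now [].

So w = 1 3 6 4 5 2.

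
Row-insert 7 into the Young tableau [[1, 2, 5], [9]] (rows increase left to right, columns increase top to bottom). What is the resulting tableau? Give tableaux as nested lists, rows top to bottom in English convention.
[[1, 2, 5, 7], [9]]

7 is larger than every entry of row 1, so it is appended to row 1. The new tableau is [[1, 2, 5, 7], [9]].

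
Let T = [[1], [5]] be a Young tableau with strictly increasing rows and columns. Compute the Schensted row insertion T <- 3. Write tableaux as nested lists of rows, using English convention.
[[1, 3], [5]]

3 is larger than every entry of row 1, so it is appended to row 1. The new tableau is [[1, 3], [5]].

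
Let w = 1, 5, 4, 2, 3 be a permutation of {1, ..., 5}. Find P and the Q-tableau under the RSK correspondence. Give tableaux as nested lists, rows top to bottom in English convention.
P = [[1, 2, 3], [4], [5]], Q = [[1, 2, 5], [3], [4]]

Insert each entry of the permutation into P by Schensted row insertion, recording in Q the position of each new cell.

Insert 1: appended to row 1. P = [[1]].
Insert 5: appended to row 1. P = [[1, 5]].
Insert 4: 4 bumps 5 from row 1; 5 starts row 2. P = [[1, 4], [5]].
Insert 2: 2 bumps 4 from row 1; 4 bumps 5 from row 2; 5 starts row 3. P = [[1, 2], [4], [5]].
Insert 3: appended to row 1. P = [[1, 2, 3], [4], [5]].

So P = [[1, 2, 3], [4], [5]], Q = [[1, 2, 5], [3], [4]].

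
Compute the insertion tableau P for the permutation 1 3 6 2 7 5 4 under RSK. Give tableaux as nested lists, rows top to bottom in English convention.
P = [[1, 2, 4, 7], [3, 5], [6]]

Insert 1: appended to row 1. P = [[1]].
Insert 3: appended to row 1. P = [[1, 3]].
Insert 6: appended to row 1. P = [[1, 3, 6]].
Insert 2: 2 bumps 3 from row 1; 3 starts row 2. P = [[1, 2, 6], [3]].
Insert 7: appended to row 1. P = [[1, 2, 6, 7], [3]].
Insert 5: 5 bumps 6 from row 1; 6 appends to row 2. P = [[1, 2, 5, 7], [3, 6]].
Insert 4: 4 bumps 5 from row 1; 5 bumps 6 from row 2; 6 starts row 3. P = [[1, 2, 4, 7], [3, 5], [6]].

So P = [[1, 2, 4, 7], [3, 5], [6]].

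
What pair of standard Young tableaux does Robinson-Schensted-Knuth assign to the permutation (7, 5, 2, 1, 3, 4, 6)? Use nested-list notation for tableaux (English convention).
Insert each entry of the permutation into P by Schensted row insertion, recording in Q the position of each new cell.

After inserting 7: P = [[7]].
After inserting 5: P = [[5], [7]].
After inserting 2: P = [[2], [5], [7]].
After inserting 1: P = [[1], [2], [5], [7]].
After inserting 3: P = [[1, 3], [2], [5], [7]].
After inserting 4: P = [[1, 3, 4], [2], [5], [7]].
After inserting 6: P = [[1, 3, 4, 6], [2], [5], [7]].

So P = [[1, 3, 4, 6], [2], [5], [7]], Q = [[1, 5, 6, 7], [2], [3], [4]].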